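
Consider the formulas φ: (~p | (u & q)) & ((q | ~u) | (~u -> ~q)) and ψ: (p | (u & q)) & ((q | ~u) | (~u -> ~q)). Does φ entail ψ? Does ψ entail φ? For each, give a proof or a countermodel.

(⇒) fails and (⇐) fails.

Forward direction. This fails. Under p = F, q = F, u = F, the left side is true but the right side is false.

Converse. This fails. Under p = T, q = F, u = F, the left side is false but the right side is true.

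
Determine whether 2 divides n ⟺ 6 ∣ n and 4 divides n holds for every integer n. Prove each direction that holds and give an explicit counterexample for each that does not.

Forward direction. This fails: take n = 2. Certainly 2 ∣ 2, but 6 ∤ 2.

Converse. Suppose 6 ∣ n and 4 ∣ n. Any common multiple of 6 and 4 is a multiple of their lcm; here lcm(6, 4) = 6·4/gcd(6, 4) = 24/2 = 12, so 12 ∣ n. Since 2 ∣ 12, it follows that 2 ∣ n.

Not equivalent: only (⇐) holds.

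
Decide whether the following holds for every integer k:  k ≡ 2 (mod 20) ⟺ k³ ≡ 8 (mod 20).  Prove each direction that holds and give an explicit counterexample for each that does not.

(⟹) Suppose k ≡ 2 (mod 20). Write k = 20j + 2. Then (20j + 2)³ = 8000j³ + 2400j² + 240j + 8 = 20(400j³ + 120j² + 12j) + 8, so k³ ≡ 8 (mod 20).

(⟸) This fails: take k = 12. Then 12³ = 1728 ≡ 8 (mod 20), yet 12 ≡ 12 (mod 20), not 2.

Not equivalent: only (⇒) holds.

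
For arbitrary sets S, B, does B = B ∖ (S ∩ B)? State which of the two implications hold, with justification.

(⊆) fails; (⊇) holds.

Forward inclusion. This inclusion fails. Take S = {1}, B = {1}; then 1 ∈ B but 1 ∉ B ∖ (S ∩ B).

Reverse inclusion. Let x ∈ B ∖ (S ∩ B). Then x ∈ B and x ∉ S, from which x ∈ B.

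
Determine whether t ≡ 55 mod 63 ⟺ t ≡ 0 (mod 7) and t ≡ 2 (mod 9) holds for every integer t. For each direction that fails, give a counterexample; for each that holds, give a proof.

Neither implication holds.

(→) This fails: t = 55 gives 55 ≡ 55 (mod 63) but 55 ≡ 6 (mod 7), so the conjunction on the right does not hold.

(←) This fails: t = 56 satisfies both congruences on the right (56 ≡ 0 mod 7 and 56 ≡ 2 mod 9) yet 56 ≡ 56 (mod 63), not 55.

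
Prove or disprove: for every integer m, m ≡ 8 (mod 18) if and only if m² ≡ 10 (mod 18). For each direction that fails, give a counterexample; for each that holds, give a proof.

Only the forward implication holds.

(→) Suppose m ≡ 8 (mod 18). Write m = 18j + 8. Then (18j + 8)² = 324j² + 288j + 64 = 18(18j² + 16j + 3) + 10, so m² ≡ 10 (mod 18).

(←) This fails: take m = 10. Then 10² = 100 ≡ 10 (mod 18), yet 10 ≡ 10 (mod 18), not 8.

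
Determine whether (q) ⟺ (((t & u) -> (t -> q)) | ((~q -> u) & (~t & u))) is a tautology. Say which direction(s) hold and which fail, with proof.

Only the forward implication holds.

[⇒] Assume the antecedent. If t is true, the antecedent forces (t = T, q = T, u = F) or (t = T, q = T, u = T), and the consequent holds there. If t is false, the consequent reduces to true regardless of the other variables. Either way the consequent holds.

[⇐] This fails. Under t = F, q = F, u = F, the left side is false but the right side is true.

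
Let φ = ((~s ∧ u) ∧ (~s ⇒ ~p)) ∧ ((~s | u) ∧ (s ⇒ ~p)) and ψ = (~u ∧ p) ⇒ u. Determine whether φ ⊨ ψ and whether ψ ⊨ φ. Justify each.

(⇐) This fails. Under s = F, p = F, u = F, the left side is false but the right side is true.

(⇒) Assume the antecedent. If s is true, the antecedent cannot hold. If s is false, the antecedent forces (s = F, p = F, u = T), and (~u ∧ p) ⇒ u holds there. Either way (~u ∧ p) ⇒ u holds.

Only the forward direction holds.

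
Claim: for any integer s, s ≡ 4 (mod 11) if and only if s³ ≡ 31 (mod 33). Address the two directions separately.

The forward direction fails; the converse holds.

(⇒) This fails: take s = 15. Then 15 ≡ 4 (mod 11), but 15³ = 3375 ≡ 9 (mod 33), not 31.

(⇐) Conversely, the residues r modulo 33 with r³ ≡ 31 (mod 33) are exactly {4}, and each is ≡ 4 (mod 11).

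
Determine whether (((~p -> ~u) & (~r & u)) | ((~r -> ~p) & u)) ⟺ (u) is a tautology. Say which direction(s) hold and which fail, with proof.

Forward direction. Assume the antecedent. If u is true, u reduces to true regardless of the other variables. If u is false, the antecedent cannot hold. Either way u holds.

Converse. Assume the antecedent. If u is true, the consequent reduces to true regardless of the other variables. If u is false, the antecedent cannot hold. Either way the consequent holds.

Equivalent; both directions hold.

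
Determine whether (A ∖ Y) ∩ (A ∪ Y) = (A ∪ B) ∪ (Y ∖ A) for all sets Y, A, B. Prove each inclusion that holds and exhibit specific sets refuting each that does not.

The sets are not equal: only the forward inclusion holds.

(⊇) This inclusion fails. Take Y = {1}, A = ∅, B = ∅; then 1 ∈ (A ∪ B) ∪ (Y ∖ A) but 1 ∉ (A ∖ Y) ∩ (A ∪ Y).

(⊆) Let x ∈ (A ∖ Y) ∩ (A ∪ Y). Then either x ∈ A and x ∉ Y, B; or x ∈ A ∩ B and x ∉ Y. In each case x ∈ (A ∪ B) ∪ (Y ∖ A), so (A ∖ Y) ∩ (A ∪ Y) ⊆ (A ∪ B) ∪ (Y ∖ A).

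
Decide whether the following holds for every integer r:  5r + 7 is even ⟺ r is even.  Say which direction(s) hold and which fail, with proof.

(⟹) This fails: r = 5 gives 5r + 7 = 32, which is even, but 5 is odd, not even.

(⟸) This also fails: r = 2 is even, but 5r + 7 = 17 is odd, not even.

(⇒) fails and (⇐) fails.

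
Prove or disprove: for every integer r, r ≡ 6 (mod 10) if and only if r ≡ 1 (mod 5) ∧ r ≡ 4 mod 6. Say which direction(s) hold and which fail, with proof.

(⇒) fails; (⇐) holds.

(→) This fails: r = 26 gives 26 ≡ 6 (mod 10) but 26 ≡ 2 (mod 6), so the conjunction on the right does not hold.

(←) Conversely, if r ≡ 1 (mod 5) and r ≡ 4 (mod 6), then by the Chinese remainder theorem r ≡ 16 (mod 30). Since 16 ≡ 6 (mod 10) and 10 ∣ 30, we get r ≡ 6 (mod 10).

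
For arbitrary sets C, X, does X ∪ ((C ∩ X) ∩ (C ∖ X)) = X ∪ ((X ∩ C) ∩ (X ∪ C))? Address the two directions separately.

(⟸) Let x ∈ X ∪ ((X ∩ C) ∩ (X ∪ C)). Then either x ∈ X and x ∉ C; or x ∈ C ∩ X. In each case x ∈ X ∪ ((C ∩ X) ∩ (C ∖ X)), so X ∪ ((X ∩ C) ∩ (X ∪ C)) ⊆ X ∪ ((C ∩ X) ∩ (C ∖ X)).

(⟹) Let x ∈ X ∪ ((C ∩ X) ∩ (C ∖ X)). Then either x ∈ X and x ∉ C; or x ∈ C ∩ X. In each case x ∈ X ∪ ((X ∩ C) ∩ (X ∪ C)), so X ∪ ((C ∩ X) ∩ (C ∖ X)) ⊆ X ∪ ((X ∩ C) ∩ (X ∪ C)).

Both inclusions hold.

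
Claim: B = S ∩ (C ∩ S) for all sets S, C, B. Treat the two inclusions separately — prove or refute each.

(⊆) fails and (⊇) fails.

(⟹) This inclusion fails. Take S = ∅, C = ∅, B = {1}; then 1 ∈ B but 1 ∉ S ∩ (C ∩ S).

(⟸) This inclusion fails. Take S = {1}, C = {1}, B = ∅; then 1 ∈ S ∩ (C ∩ S) but 1 ∉ B.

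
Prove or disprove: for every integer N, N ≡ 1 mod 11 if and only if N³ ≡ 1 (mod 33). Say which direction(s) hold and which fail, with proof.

(⇒) This fails: take N = 12. Then 12 ≡ 1 (mod 11), but 12³ = 1728 ≡ 12 (mod 33), not 1.

(⇐) Conversely, the residues r modulo 33 with r³ ≡ 1 (mod 33) are exactly {1}, and each is ≡ 1 (mod 11).

Only the converse holds.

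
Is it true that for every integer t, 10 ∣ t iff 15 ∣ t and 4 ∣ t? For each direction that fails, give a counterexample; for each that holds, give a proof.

Only the reverse direction holds.

(→) This fails: take t = 10. Certainly 10 ∣ 10, but 15 ∤ 10.

(←) Suppose 15 ∣ t and 4 ∣ t. Any common multiple of 15 and 4 is a multiple of their lcm; here gcd(15, 4) = 1, so lcm(15, 4) = 15·4 = 60, so 60 ∣ t. Since 10 ∣ 60, it follows that 10 ∣ t.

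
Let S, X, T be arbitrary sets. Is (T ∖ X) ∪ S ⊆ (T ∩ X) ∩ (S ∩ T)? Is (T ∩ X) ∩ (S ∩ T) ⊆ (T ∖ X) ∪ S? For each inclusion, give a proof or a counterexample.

(⟸) Let x ∈ (T ∩ X) ∩ (S ∩ T). Then x ∈ S ∩ X ∩ T, from which x ∈ (T ∖ X) ∪ S.

(⟹) This inclusion fails. Take S = {1}, X = ∅, T = ∅; then 1 ∈ (T ∖ X) ∪ S but 1 ∉ (T ∩ X) ∩ (S ∩ T).

The sets are not equal: only the reverse inclusion holds.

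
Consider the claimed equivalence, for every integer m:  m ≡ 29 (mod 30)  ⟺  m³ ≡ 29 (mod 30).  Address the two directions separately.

Both implications hold.

(⟸) Suppose m³ ≡ 29 (mod 30). The only residue r in {0, …, 29} with r³ ≡ 29 (mod 30) is r = 29, so m ≡ 29 (mod 30).

(⟹) Suppose m ≡ 29 (mod 30). Write m = 30j + 29. Then (30j + 29)³ = 27000j³ + 78300j² + 75690j + 24389 = 30(900j³ + 2610j² + 2523j + 812) + 29, so m³ ≡ 29 (mod 30).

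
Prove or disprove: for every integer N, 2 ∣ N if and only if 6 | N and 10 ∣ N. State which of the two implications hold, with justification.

(⇒) This fails: take N = 2. Certainly 2 ∣ 2, but 6 ∤ 2.

(⇐) Suppose 6 ∣ N and 10 ∣ N. Any common multiple of 6 and 10 is a multiple of their lcm; here lcm(6, 10) = 6·10/gcd(6, 10) = 60/2 = 30, so 30 ∣ N. Since 2 ∣ 30, it follows that 2 ∣ N.

(⇒) fails; (⇐) holds.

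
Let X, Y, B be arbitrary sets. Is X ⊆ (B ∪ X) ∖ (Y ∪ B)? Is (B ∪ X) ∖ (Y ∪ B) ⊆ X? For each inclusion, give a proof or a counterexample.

The sets are not equal: only the reverse inclusion holds.

(⟸) Let x ∈ (B ∪ X) ∖ (Y ∪ B). Then x ∈ X and x ∉ Y, B, from which x ∈ X.

(⟹) This inclusion fails. Take X = {1}, Y = {1}, B = ∅; then 1 ∈ X but 1 ∉ (B ∪ X) ∖ (Y ∪ B).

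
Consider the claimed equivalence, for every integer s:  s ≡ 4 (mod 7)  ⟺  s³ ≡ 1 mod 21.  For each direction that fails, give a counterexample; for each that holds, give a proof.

Forward direction. This fails: take s = 11. Then 11 ≡ 4 (mod 7), but 11³ = 1331 ≡ 8 (mod 21), not 1.

Converse. This fails: take s = 1. Then 1³ = 1 ≡ 1 (mod 21), yet 1 ≡ 1 (mod 7), not 4.

Neither implication holds.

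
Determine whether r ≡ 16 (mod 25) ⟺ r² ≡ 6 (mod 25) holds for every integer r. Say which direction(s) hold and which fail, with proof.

(⟹) Suppose r ≡ 16 (mod 25). Write r = 25j + 16. Then (25j + 16)² = 625j² + 800j + 256 = 25(25j² + 32j + 10) + 6, so r² ≡ 6 (mod 25).

(⟸) This fails: take r = 9. Then 9² = 81 ≡ 6 (mod 25), yet 9 ≡ 9 (mod 25), not 16.

Only the forward implication holds.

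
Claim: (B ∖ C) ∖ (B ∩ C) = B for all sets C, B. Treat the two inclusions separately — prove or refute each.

(⊆) Let x ∈ (B ∖ C) ∖ (B ∩ C). Then x ∈ B and x ∉ C, from which x ∈ B.

(⊇) This inclusion fails. Take C = {1}, B = {1}; then 1 ∈ B but 1 ∉ (B ∖ C) ∖ (B ∩ C).

The sets are not equal: only the forward inclusion holds.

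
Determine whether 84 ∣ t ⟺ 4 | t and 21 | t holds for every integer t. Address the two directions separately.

The biconditional holds.

[⇒] If 84 ∣ t, write t = 84q. Since 84 = 21·4, t = 4·(21q), so 4 ∣ t; and since 84 = 4·21, t = 21·(4q), so 21 ∣ t.

[⇐] Suppose 4 ∣ t and 21 ∣ t. Any common multiple of 4 and 21 is a multiple of their lcm; here gcd(4, 21) = 1, so lcm(4, 21) = 4·21 = 84, so 84 ∣ t.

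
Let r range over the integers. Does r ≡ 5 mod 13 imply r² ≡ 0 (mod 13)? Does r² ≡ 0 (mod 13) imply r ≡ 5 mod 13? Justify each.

(⟹) This fails: take r = 5. Then 5 ≡ 5 (mod 13), but 5² = 25 ≡ 12 (mod 13), not 0.

(⟸) This fails: take r = 0. Then 0² = 0 ≡ 0 (mod 13), yet 0 ≡ 0 (mod 13), not 5.

Neither direction holds.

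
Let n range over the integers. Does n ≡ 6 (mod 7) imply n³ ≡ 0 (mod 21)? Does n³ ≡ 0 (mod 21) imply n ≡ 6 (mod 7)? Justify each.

(→) This fails: take n = 6. Then 6 ≡ 6 (mod 7), but 6³ = 216 ≡ 6 (mod 21), not 0.

(←) This fails: take n = 0. Then 0³ = 0 ≡ 0 (mod 21), yet 0 ≡ 0 (mod 7), not 6.

Neither direction holds.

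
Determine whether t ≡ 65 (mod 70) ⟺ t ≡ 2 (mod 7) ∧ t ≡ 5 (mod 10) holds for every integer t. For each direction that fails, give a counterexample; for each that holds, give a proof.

Forward direction. Suppose t ≡ 65 (mod 70); write t = 70j + 65. Since 7 ∣ 70, reducing mod 7 gives t ≡ 65 ≡ 2 (mod 7); since 10 ∣ 70, reducing mod 10 gives t ≡ 65 ≡ 5 (mod 10).

Converse. If t ≡ 2 (mod 7) and t ≡ 5 (mod 10), then by the Chinese remainder theorem t ≡ 65 (mod 70). This is exactly t ≡ 65 (mod 70).

Both directions hold; the statement is true.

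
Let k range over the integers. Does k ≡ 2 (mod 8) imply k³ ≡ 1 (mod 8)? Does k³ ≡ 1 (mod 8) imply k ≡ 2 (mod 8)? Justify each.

Neither direction holds.

(→) This fails: take k = 2. Then 2 ≡ 2 (mod 8), but 2³ = 8 ≡ 0 (mod 8), not 1.

(←) This fails: take k = 1. Then 1³ = 1 ≡ 1 (mod 8), yet 1 ≡ 1 (mod 8), not 2.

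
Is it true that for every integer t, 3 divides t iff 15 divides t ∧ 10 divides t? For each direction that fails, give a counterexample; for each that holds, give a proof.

(⇒) This fails: take t = 3. Certainly 3 ∣ 3, but 15 ∤ 3.

(⇐) Suppose 15 ∣ t and 10 ∣ t. Any common multiple of 15 and 10 is a multiple of their lcm; here lcm(15, 10) = 15·10/gcd(15, 10) = 150/5 = 30, so 30 ∣ t. Since 3 ∣ 30, it follows that 3 ∣ t.

Only the reverse direction holds.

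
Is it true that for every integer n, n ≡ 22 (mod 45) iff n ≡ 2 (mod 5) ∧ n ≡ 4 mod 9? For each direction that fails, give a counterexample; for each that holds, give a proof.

(→) Suppose n ≡ 22 (mod 45); write n = 45j + 22. Since 5 ∣ 45, reducing mod 5 gives n ≡ 22 ≡ 2 (mod 5); since 9 ∣ 45, reducing mod 9 gives n ≡ 22 ≡ 4 (mod 9).

(←) Conversely, if n ≡ 2 (mod 5) and n ≡ 4 (mod 9), then by the Chinese remainder theorem n ≡ 22 (mod 45). This is exactly n ≡ 22 (mod 45).

Equivalent; both directions hold.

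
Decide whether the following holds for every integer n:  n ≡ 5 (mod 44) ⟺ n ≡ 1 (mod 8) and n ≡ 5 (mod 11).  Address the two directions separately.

Not equivalent: only (⇐) holds.

[⇐] If n ≡ 1 (mod 8) and n ≡ 5 (mod 11), then by the Chinese remainder theorem n ≡ 49 (mod 88). Since 49 ≡ 5 (mod 44) and 44 ∣ 88, we get n ≡ 5 (mod 44).

[⇒] This fails: n = 5 gives 5 ≡ 5 (mod 44) but 5 ≡ 5 (mod 8), so the conjunction on the right does not hold.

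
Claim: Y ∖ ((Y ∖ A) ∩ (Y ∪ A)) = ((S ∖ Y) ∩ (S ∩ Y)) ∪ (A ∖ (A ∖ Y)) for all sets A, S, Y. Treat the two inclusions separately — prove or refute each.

The two sets are equal.

Forward inclusion. Let x ∈ Y ∖ ((Y ∖ A) ∩ (Y ∪ A)). Then either x ∈ A ∩ Y and x ∉ S; or x ∈ A ∩ S ∩ Y. In each case x ∈ ((S ∖ Y) ∩ (S ∩ Y)) ∪ (A ∖ (A ∖ Y)), so Y ∖ ((Y ∖ A) ∩ (Y ∪ A)) ⊆ ((S ∖ Y) ∩ (S ∩ Y)) ∪ (A ∖ (A ∖ Y)).

Reverse inclusion. Let x ∈ ((S ∖ Y) ∩ (S ∩ Y)) ∪ (A ∖ (A ∖ Y)). Then either x ∈ A ∩ Y and x ∉ S; or x ∈ A ∩ S ∩ Y. In each case x ∈ Y ∖ ((Y ∖ A) ∩ (Y ∪ A)), so ((S ∖ Y) ∩ (S ∩ Y)) ∪ (A ∖ (A ∖ Y)) ⊆ Y ∖ ((Y ∖ A) ∩ (Y ∪ A)).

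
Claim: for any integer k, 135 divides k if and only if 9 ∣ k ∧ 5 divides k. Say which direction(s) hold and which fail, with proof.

Not equivalent: only (⇒) holds.

(⟹) If 135 ∣ k, write k = 135q. Since 135 = 15·9, k = 9·(15q), so 9 ∣ k; and since 135 = 27·5, k = 5·(27q), so 5 ∣ k.

(⟸) This fails: take k = 45. Both 9 ∣ 45 and 5 ∣ 45, yet 45 is not a multiple of 135 (since 45 = 0·135 + 45), so 135 ∤ 45.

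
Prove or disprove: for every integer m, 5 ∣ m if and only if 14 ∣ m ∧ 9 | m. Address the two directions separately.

Neither implication holds.

(⟹) This fails: take m = 5. Certainly 5 ∣ 5, but 14 ∤ 5.

(⟸) This fails: take m = 126. Both 14 ∣ 126 and 9 ∣ 126, yet 126 is not a multiple of 5 (since 126 = 25·5 + 1), so 5 ∤ 126.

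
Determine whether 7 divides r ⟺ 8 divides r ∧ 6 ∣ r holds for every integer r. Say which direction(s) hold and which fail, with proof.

Both directions fail.

(→) This fails: take r = 7. Certainly 7 ∣ 7, but 8 ∤ 7.

(←) This fails: take r = 24. Both 8 ∣ 24 and 6 ∣ 24, yet 24 is not a multiple of 7 (since 24 = 3·7 + 3), so 7 ∤ 24.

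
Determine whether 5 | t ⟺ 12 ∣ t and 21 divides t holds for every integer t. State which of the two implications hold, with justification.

(⇒) This fails: take t = 5. Certainly 5 ∣ 5, but 12 ∤ 5.

(⇐) This fails: take t = 84. Both 12 ∣ 84 and 21 ∣ 84, yet 84 is not a multiple of 5 (since 84 = 16·5 + 4), so 5 ∤ 84.

Neither direction holds.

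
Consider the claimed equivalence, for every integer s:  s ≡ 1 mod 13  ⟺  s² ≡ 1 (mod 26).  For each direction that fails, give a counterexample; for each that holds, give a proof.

(⇒) This fails: take s = 14. Then 14 ≡ 1 (mod 13), but 14² = 196 ≡ 14 (mod 26), not 1.

(⇐) This fails: take s = 25. Then 25² = 625 ≡ 1 (mod 26), yet 25 ≡ 12 (mod 13), not 1.

Both directions fail.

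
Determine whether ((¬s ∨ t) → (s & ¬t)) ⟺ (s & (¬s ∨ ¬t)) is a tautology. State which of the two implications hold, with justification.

(←) Assume the antecedent. If t is true, the antecedent cannot hold. If t is false, the antecedent forces (t = F, s = T), and (¬s ∨ t) → (s & ¬t) holds there. Either way (¬s ∨ t) → (s & ¬t) holds.

(→) Assume the antecedent. If t is true, the antecedent cannot hold. If t is false, the antecedent forces (t = F, s = T), and s & (¬s ∨ ¬t) holds there. Either way s & (¬s ∨ ¬t) holds.

Equivalent; both directions hold.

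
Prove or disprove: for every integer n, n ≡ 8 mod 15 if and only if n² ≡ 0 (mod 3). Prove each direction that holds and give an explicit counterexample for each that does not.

(→) This fails: take n = 8. Then 8 ≡ 8 (mod 15), but 8² = 64 ≡ 1 (mod 3), not 0.

(←) This fails: take n = 0. Then 0² = 0 ≡ 0 (mod 3), yet 0 ≡ 0 (mod 15), not 8.

Neither implication holds.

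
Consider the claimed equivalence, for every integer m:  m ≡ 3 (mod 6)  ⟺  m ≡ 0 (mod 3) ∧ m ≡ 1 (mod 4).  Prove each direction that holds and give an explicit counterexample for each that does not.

Not equivalent: only (⇐) holds.

(⟹) This fails: m = 3 gives 3 ≡ 3 (mod 6) but 3 ≡ 3 (mod 4), so the conjunction on the right does not hold.

(⟸) Conversely, if m ≡ 0 (mod 3) and m ≡ 1 (mod 4), then by the Chinese remainder theorem m ≡ 9 (mod 12). Since 9 ≡ 3 (mod 6) and 6 ∣ 12, we get m ≡ 3 (mod 6).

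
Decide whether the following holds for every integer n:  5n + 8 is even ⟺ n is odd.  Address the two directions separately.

Neither implication holds.

(→) This fails: n = 6 gives 5n + 8 = 38, which is even, but 6 is even, not odd.

(←) This also fails: n = 7 is odd, but 5n + 8 = 43 is odd, not even.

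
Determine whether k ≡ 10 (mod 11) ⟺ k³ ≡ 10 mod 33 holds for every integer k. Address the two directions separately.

(⟹) This fails: take k = 21. Then 21 ≡ 10 (mod 11), but 21³ = 9261 ≡ 21 (mod 33), not 10.

(⟸) Conversely, the residues r modulo 33 with r³ ≡ 10 (mod 33) are exactly {10}, and each is ≡ 10 (mod 11).

(⇒) fails; (⇐) holds.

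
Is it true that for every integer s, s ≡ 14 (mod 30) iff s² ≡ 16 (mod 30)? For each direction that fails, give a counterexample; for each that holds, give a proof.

Not equivalent: only (⇒) holds.

(⇐) This fails: take s = 4. Then 4² = 16 ≡ 16 (mod 30), yet 4 ≡ 4 (mod 30), not 14.

(⇒) Suppose s ≡ 14 (mod 30). Write s = 30j + 14. Then (30j + 14)² = 900j² + 840j + 196 = 30(30j² + 28j + 6) + 16, so s² ≡ 16 (mod 30).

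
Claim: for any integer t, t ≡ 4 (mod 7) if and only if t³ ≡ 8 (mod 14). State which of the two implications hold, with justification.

Both directions fail.

[⇒] This fails: take t = 11. Then 11 ≡ 4 (mod 7), but 11³ = 1331 ≡ 1 (mod 14), not 8.

[⇐] This fails: take t = 2. Then 2³ = 8 ≡ 8 (mod 14), yet 2 ≡ 2 (mod 7), not 4.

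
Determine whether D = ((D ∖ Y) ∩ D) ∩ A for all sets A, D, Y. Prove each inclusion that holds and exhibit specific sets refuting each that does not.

(⊆) fails; (⊇) holds.

(⊆) This inclusion fails. Take A = ∅, D = {1}, Y = ∅; then 1 ∈ D but 1 ∉ ((D ∖ Y) ∩ D) ∩ A.

(⊇) Let x ∈ ((D ∖ Y) ∩ D) ∩ A. Then x ∈ A ∩ D and x ∉ Y, from which x ∈ D.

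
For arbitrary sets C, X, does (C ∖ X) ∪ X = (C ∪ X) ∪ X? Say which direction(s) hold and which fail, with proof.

(⊆) Let x ∈ (C ∖ X) ∪ X. Then either x ∈ C and x ∉ X; or x ∈ X and x ∉ C; or x ∈ C ∩ X. In each case x ∈ (C ∪ X) ∪ X, so (C ∖ X) ∪ X ⊆ (C ∪ X) ∪ X.

(⊇) Let x ∈ (C ∪ X) ∪ X. Then either x ∈ C and x ∉ X; or x ∈ X and x ∉ C; or x ∈ C ∩ X. In each case x ∈ (C ∖ X) ∪ X, so (C ∪ X) ∪ X ⊆ (C ∖ X) ∪ X.

Both inclusions hold; the sets are equal.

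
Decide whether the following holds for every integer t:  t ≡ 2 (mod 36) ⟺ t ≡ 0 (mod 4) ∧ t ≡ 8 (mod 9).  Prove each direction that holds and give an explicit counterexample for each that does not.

Forward direction. This fails: t = 2 gives 2 ≡ 2 (mod 36) but 2 ≡ 2 (mod 4), so the conjunction on the right does not hold.

Converse. This fails: t = 8 satisfies both congruences on the right (8 ≡ 0 mod 4 and 8 ≡ 8 mod 9) yet 8 ≡ 8 (mod 36), not 2.

(⇒) fails and (⇐) fails.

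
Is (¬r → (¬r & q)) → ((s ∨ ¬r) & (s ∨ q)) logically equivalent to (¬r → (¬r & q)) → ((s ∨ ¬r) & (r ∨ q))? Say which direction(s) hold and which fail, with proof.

(⇒) Assume the antecedent. If r is true, the antecedent forces (r = T, s = T, q = F) or (r = T, s = T, q = T), and the consequent holds there. If r is false, the consequent reduces to true regardless of the other variables. Either way the consequent holds.

(⇐) Assume the antecedent. If r is true, the antecedent forces (r = T, s = T, q = F) or (r = T, s = T, q = T), and the consequent holds there. If r is false, the consequent reduces to true regardless of the other variables. Either way the consequent holds.

Both directions hold.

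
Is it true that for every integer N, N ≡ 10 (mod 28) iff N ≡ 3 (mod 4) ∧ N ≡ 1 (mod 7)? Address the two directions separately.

Neither implication holds.

(⟹) This fails: N = 10 gives 10 ≡ 10 (mod 28) but 10 ≡ 2 (mod 4), so the conjunction on the right does not hold.

(⟸) This fails: N = 15 satisfies both congruences on the right (15 ≡ 3 mod 4 and 15 ≡ 1 mod 7) yet 15 ≡ 15 (mod 28), not 10.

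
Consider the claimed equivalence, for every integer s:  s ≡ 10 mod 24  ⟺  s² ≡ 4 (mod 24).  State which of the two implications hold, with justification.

[⇐] This fails: take s = 2. Then 2² = 4 ≡ 4 (mod 24), yet 2 ≡ 2 (mod 24), not 10.

[⇒] Suppose s ≡ 10 mod 24. Write s = 24j + 10. Then (24j + 10)² = 576j² + 480j + 100 = 24(24j² + 20j + 4) + 4, so s² ≡ 4 (mod 24).

Only the forward direction holds.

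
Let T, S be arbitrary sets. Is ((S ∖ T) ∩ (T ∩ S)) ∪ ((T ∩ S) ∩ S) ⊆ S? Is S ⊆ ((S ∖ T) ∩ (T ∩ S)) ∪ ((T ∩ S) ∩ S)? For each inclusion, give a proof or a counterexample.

(⊆) Let x ∈ ((S ∖ T) ∩ (T ∩ S)) ∪ ((T ∩ S) ∩ S). Then x ∈ T ∩ S, from which x ∈ S.

(⊇) This inclusion fails. Take T = ∅, S = {1}; then 1 ∈ S but 1 ∉ ((S ∖ T) ∩ (T ∩ S)) ∪ ((T ∩ S) ∩ S).

Only the forward inclusion holds.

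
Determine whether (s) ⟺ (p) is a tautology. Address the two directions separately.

Both directions fail.

[⇒] This fails. Under p = F, s = T, the left side is true but the right side is false.

[⇐] This fails. Under p = T, s = F, the left side is false but the right side is true.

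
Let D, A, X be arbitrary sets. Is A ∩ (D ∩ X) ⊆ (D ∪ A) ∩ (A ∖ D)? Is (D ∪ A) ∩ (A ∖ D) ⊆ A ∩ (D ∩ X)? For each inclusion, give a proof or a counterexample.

(⟹) This inclusion fails. Take D = {1}, A = {1}, X = {1}; then 1 ∈ A ∩ (D ∩ X) but 1 ∉ (D ∪ A) ∩ (A ∖ D).

(⟸) This inclusion fails. Take D = ∅, A = {1}, X = ∅; then 1 ∈ (D ∪ A) ∩ (A ∖ D) but 1 ∉ A ∩ (D ∩ X).

Neither inclusion holds.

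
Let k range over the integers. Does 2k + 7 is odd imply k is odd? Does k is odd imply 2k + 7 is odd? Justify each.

Not equivalent: only (⇐) holds.

(⇒) This fails: take k = 0. Then 2k + 7 = 7, which is odd, yet k = 0 is even, not odd.

(⇐) Suppose k is odd. Since 2 is even, 2k is even for every k, so 2k + 7 has the same parity as 7, which is odd. Hence 2k + 7 is odd.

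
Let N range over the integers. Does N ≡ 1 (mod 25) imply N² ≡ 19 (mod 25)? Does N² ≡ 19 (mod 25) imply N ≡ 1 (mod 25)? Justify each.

Neither direction holds.

[⇒] This fails: take N = 1. Then 1 ≡ 1 (mod 25), but 1² = 1 ≡ 1 (mod 25), not 19.

[⇐] This fails: take N = 12. Then 12² = 144 ≡ 19 (mod 25), yet 12 ≡ 12 (mod 25), not 1.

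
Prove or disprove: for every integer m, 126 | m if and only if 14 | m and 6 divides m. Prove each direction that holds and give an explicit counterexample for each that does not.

(⇒) holds; (⇐) fails.

(⟹) If 126 ∣ m, write m = 126q. Since 126 = 9·14, m = 14·(9q), so 14 ∣ m; and since 126 = 21·6, m = 6·(21q), so 6 ∣ m.

(⟸) This fails: take m = 42. Both 14 ∣ 42 and 6 ∣ 42, yet 42 is not a multiple of 126 (since 42 = 0·126 + 42), so 126 ∤ 42.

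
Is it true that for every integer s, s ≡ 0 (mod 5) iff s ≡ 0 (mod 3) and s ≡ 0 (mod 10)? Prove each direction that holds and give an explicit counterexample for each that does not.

(⟸) If s ≡ 0 (mod 3) and s ≡ 0 (mod 10), then by the Chinese remainder theorem s ≡ 0 (mod 30). Since 0 ≡ 0 (mod 5) and 5 ∣ 30, we get s ≡ 0 (mod 5).

(⟹) This fails: s = 5 gives 5 ≡ 0 (mod 5) but 5 ≡ 2 (mod 3), so the conjunction on the right does not hold.

Only the reverse direction holds.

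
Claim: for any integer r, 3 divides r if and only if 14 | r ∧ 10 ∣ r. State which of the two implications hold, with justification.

Neither direction holds.

(⟹) This fails: take r = 3. Certainly 3 ∣ 3, but 14 ∤ 3.

(⟸) This fails: take r = 70. Both 14 ∣ 70 and 10 ∣ 70, yet 70 is not a multiple of 3 (since 70 = 23·3 + 1), so 3 ∤ 70.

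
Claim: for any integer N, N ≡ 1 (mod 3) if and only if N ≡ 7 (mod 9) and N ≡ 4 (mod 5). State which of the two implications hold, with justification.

[⇐] If N ≡ 7 (mod 9) and N ≡ 4 (mod 5), then by the Chinese remainder theorem N ≡ 34 (mod 45). Since 34 ≡ 1 (mod 3) and 3 ∣ 45, we get N ≡ 1 (mod 3).

[⇒] This fails: N = 1 gives 1 ≡ 1 (mod 3) but 1 ≡ 1 (mod 9), so the conjunction on the right does not hold.

(⇒) fails; (⇐) holds.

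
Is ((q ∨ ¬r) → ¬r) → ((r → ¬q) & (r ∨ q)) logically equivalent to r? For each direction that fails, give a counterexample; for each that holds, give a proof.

(⇒) fails; (⇐) holds.

(⇐) Assume the antecedent. If r is true, the consequent reduces to true regardless of the other variables. If r is false, the antecedent cannot hold. Either way the consequent holds.

(⇒) This fails. Under r = F, q = T, the left side is true but the right side is false.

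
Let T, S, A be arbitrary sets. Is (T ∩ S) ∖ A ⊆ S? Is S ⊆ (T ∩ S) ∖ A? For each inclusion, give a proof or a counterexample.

Only the forward inclusion holds.

Forward inclusion. Let x ∈ (T ∩ S) ∖ A. Then x ∈ T ∩ S and x ∉ A, from which x ∈ S.

Reverse inclusion. This inclusion fails. Take T = ∅, S = {1}, A = ∅; then 1 ∈ S but 1 ∉ (T ∩ S) ∖ A.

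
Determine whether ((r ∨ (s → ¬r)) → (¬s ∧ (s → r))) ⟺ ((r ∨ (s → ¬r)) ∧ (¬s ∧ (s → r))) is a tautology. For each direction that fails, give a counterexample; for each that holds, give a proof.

(→) Assume the antecedent. If s is true, the antecedent cannot hold. If s is false, the consequent reduces to true regardless of the other variables. Either way the consequent holds.

(←) Assume the antecedent. If s is true, the antecedent cannot hold. If s is false, the consequent reduces to true regardless of the other variables. Either way the consequent holds.

The biconditional holds.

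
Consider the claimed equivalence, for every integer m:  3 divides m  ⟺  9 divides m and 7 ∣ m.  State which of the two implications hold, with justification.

Only the reverse direction holds.

Forward direction. This fails: take m = 3. Certainly 3 ∣ 3, but 9 ∤ 3.

Converse. Suppose 9 ∣ m and 7 ∣ m. Any common multiple of 9 and 7 is a multiple of their lcm; here gcd(9, 7) = 1, so lcm(9, 7) = 9·7 = 63, so 63 ∣ m. Since 3 ∣ 63, it follows that 3 ∣ m.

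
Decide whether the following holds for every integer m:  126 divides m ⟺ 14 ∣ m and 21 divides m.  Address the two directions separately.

(⇒) holds; (⇐) fails.

[⇒] If 126 ∣ m, write m = 126q. Since 126 = 9·14, m = 14·(9q), so 14 ∣ m; and since 126 = 6·21, m = 21·(6q), so 21 ∣ m.

[⇐] This fails: take m = 42. Both 14 ∣ 42 and 21 ∣ 42, yet 42 is not a multiple of 126 (since 42 = 0·126 + 42), so 126 ∤ 42.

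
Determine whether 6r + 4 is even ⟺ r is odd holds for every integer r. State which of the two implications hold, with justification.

(→) This fails: take r = 4. Then 6r + 4 = 28, which is even, yet r = 4 is even, not odd.

(←) Suppose r is odd. Since 6 is even, 6r is even for every r, so 6r + 4 has the same parity as 4, which is even. Hence 6r + 4 is even.

Only the converse holds.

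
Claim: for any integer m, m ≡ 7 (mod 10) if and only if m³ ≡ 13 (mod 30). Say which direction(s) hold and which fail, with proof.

(←) The residues r modulo 30 with r³ ≡ 13 (mod 30) are exactly {7}, and each is ≡ 7 (mod 10).

(→) This fails: take m = 17. Then 17 ≡ 7 (mod 10), but 17³ = 4913 ≡ 23 (mod 30), not 13.

Only the reverse direction holds.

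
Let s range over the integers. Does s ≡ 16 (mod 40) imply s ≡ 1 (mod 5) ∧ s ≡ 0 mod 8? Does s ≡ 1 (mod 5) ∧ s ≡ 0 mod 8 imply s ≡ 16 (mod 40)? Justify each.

The biconditional holds.

(⇒) Suppose s ≡ 16 (mod 40); write s = 40j + 16. Since 5 ∣ 40, reducing mod 5 gives s ≡ 16 ≡ 1 (mod 5); since 8 ∣ 40, reducing mod 8 gives s ≡ 16 ≡ 0 (mod 8).

(⇐) Conversely, if s ≡ 1 (mod 5) and s ≡ 0 (mod 8), then by the Chinese remainder theorem s ≡ 16 (mod 40). This is exactly s ≡ 16 (mod 40).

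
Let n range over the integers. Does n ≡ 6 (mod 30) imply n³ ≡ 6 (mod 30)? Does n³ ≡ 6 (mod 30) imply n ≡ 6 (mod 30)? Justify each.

The biconditional holds.

(←) Suppose n³ ≡ 6 (mod 30). The only residue r in {0, …, 29} with r³ ≡ 6 (mod 30) is r = 6, so n ≡ 6 (mod 30).

(→) Suppose n ≡ 6 (mod 30). Write n = 30j + 6. Then (30j + 6)³ = 27000j³ + 16200j² + 3240j + 216 = 30(900j³ + 540j² + 108j + 7) + 6, so n³ ≡ 6 (mod 30).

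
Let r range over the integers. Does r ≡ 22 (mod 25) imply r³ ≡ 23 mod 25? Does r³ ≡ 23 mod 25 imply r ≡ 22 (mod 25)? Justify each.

(⇒) Suppose r ≡ 22 (mod 25). Write r = 25j + 22. Then (25j + 22)³ = 15625j³ + 41250j² + 36300j + 10648 = 25(625j³ + 1650j² + 1452j + 425) + 23, so r³ ≡ 23 (mod 25).

(⇐) Conversely, suppose r³ ≡ 23 (mod 25). The only residue r in {0, …, 24} with r³ ≡ 23 (mod 25) is r = 22, so r ≡ 22 (mod 25).

Both directions hold; the statement is true.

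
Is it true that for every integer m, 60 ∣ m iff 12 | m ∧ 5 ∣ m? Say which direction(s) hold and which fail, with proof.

(⇒) If 60 ∣ m, write m = 60q. Since 60 = 5·12, m = 12·(5q), so 12 ∣ m; and since 60 = 12·5, m = 5·(12q), so 5 ∣ m.

(⇐) Suppose 12 ∣ m and 5 ∣ m. Any common multiple of 12 and 5 is a multiple of their lcm; here gcd(12, 5) = 1, so lcm(12, 5) = 12·5 = 60, so 60 ∣ m.

The biconditional holds.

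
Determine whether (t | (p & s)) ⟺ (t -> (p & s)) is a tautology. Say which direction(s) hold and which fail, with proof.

Neither direction holds.

(⇒) This fails. Under p = F, t = T, s = F, the left side is true but the right side is false.

(⇐) This fails. Under p = F, t = F, s = F, the left side is false but the right side is true.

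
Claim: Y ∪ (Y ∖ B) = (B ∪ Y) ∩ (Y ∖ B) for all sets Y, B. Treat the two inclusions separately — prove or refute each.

(⟸) Let x ∈ (B ∪ Y) ∩ (Y ∖ B). Then x ∈ Y and x ∉ B, from which x ∈ Y ∪ (Y ∖ B).

(⟹) This inclusion fails. Take Y = {1}, B = {1}; then 1 ∈ Y ∪ (Y ∖ B) but 1 ∉ (B ∪ Y) ∩ (Y ∖ B).

Only the reverse inclusion holds.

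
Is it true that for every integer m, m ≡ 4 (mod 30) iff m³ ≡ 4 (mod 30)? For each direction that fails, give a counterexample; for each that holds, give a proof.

(⟹) Suppose m ≡ 4 (mod 30). Write m = 30j + 4. Then (30j + 4)³ = 27000j³ + 10800j² + 1440j + 64 = 30(900j³ + 360j² + 48j + 2) + 4, so m³ ≡ 4 (mod 30).

(⟸) Conversely, suppose m³ ≡ 4 (mod 30). The only residue r in {0, …, 29} with r³ ≡ 4 (mod 30) is r = 4, so m ≡ 4 (mod 30).

Equivalent; both directions hold.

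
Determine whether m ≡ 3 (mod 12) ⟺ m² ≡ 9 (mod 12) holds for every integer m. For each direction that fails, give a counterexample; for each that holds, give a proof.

[⇒] Suppose m ≡ 3 (mod 12). Write m = 12j + 3. Then (12j + 3)² = 144j² + 72j + 9 = 12(12j² + 6j) + 9, so m² ≡ 9 (mod 12).

[⇐] This fails: take m = 9. Then 9² = 81 ≡ 9 (mod 12), yet 9 ≡ 9 (mod 12), not 3.

The forward direction holds; the converse fails.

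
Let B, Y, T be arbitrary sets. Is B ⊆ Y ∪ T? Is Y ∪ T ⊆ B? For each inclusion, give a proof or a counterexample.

Neither inclusion holds.

(⊆) This inclusion fails. Take B = {1}, Y = ∅, T = ∅; then 1 ∈ B but 1 ∉ Y ∪ T.

(⊇) This inclusion fails. Take B = ∅, Y = {1}, T = ∅; then 1 ∈ Y ∪ T but 1 ∉ B.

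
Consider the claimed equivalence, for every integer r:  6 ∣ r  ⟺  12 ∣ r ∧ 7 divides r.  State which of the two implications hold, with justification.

(⇐) Suppose 12 ∣ r and 7 ∣ r. Any common multiple of 12 and 7 is a multiple of their lcm; here gcd(12, 7) = 1, so lcm(12, 7) = 12·7 = 84, so 84 ∣ r. Since 6 ∣ 84, it follows that 6 ∣ r.

(⇒) This fails: take r = 6. Certainly 6 ∣ 6, but 12 ∤ 6.

(⇒) fails; (⇐) holds.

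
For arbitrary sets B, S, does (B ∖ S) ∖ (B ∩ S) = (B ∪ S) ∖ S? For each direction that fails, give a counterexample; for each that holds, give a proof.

Forward inclusion. Let x ∈ (B ∖ S) ∖ (B ∩ S). Then x ∈ B and x ∉ S, from which x ∈ (B ∪ S) ∖ S.

Reverse inclusion. Let x ∈ (B ∪ S) ∖ S. Then x ∈ B and x ∉ S, from which x ∈ (B ∖ S) ∖ (B ∩ S).

Both inclusions hold.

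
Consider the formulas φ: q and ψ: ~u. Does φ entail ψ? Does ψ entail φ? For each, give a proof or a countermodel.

(⇒) This fails. Under u = T, q = T, the left side is true but the right side is false.

(⇐) This fails. Under u = F, q = F, the left side is false but the right side is true.

Both directions fail.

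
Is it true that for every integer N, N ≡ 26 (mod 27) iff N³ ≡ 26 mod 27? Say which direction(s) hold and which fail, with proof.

Converse. This fails: take N = 8. Then 8³ = 512 ≡ 26 (mod 27), yet 8 ≡ 8 (mod 27), not 26.

Forward direction. Suppose N ≡ 26 (mod 27). Write N = 27j + 26. Then (27j + 26)³ = 19683j³ + 56862j² + 54756j + 17576 = 27(729j³ + 2106j² + 2028j + 650) + 26, so N³ ≡ 26 (mod 27).

(⇒) holds; (⇐) fails.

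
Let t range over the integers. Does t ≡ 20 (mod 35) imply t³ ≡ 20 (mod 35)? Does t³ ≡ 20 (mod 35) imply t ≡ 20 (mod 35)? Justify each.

(⟸) This fails: take t = 5. Then 5³ = 125 ≡ 20 (mod 35), yet 5 ≡ 5 (mod 35), not 20.

(⟹) Suppose t ≡ 20 (mod 35). Write t = 35j + 20. Then (35j + 20)³ = 42875j³ + 73500j² + 42000j + 8000 = 35(1225j³ + 2100j² + 1200j + 228) + 20, so t³ ≡ 20 (mod 35).

Not equivalent: only (⇒) holds.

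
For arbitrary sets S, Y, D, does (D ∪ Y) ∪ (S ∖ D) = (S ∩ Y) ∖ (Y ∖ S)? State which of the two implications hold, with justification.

(⊆) This inclusion fails. Take S = {1}, Y = ∅, D = ∅; then 1 ∈ (D ∪ Y) ∪ (S ∖ D) but 1 ∉ (S ∩ Y) ∖ (Y ∖ S).

(⊇) Let x ∈ (S ∩ Y) ∖ (Y ∖ S). Then either x ∈ S ∩ Y and x ∉ D; or x ∈ S ∩ Y ∩ D. In each case x ∈ (D ∪ Y) ∪ (S ∖ D), so (S ∩ Y) ∖ (Y ∖ S) ⊆ (D ∪ Y) ∪ (S ∖ D).

(⊆) fails; (⊇) holds.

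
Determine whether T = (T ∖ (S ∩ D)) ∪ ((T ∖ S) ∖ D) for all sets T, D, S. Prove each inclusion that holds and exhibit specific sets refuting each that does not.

The sets are not equal: only the reverse inclusion holds.

Reverse inclusion. Let x ∈ (T ∖ (S ∩ D)) ∪ ((T ∖ S) ∖ D). Then either x ∈ T and x ∉ D, S; or x ∈ T ∩ D and x ∉ S; or x ∈ T ∩ S and x ∉ D. In each case x ∈ T, so (T ∖ (S ∩ D)) ∪ ((T ∖ S) ∖ D) ⊆ T.

Forward inclusion. This inclusion fails. Take T = {1}, D = {1}, S = {1}; then 1 ∈ T but 1 ∉ (T ∖ (S ∩ D)) ∪ ((T ∖ S) ∖ D).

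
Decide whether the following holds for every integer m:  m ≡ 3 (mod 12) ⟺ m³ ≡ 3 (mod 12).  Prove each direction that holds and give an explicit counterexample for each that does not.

Both directions hold; the statement is true.

(⟸) Suppose m³ ≡ 3 (mod 12). The only residue r in {0, …, 11} with r³ ≡ 3 (mod 12) is r = 3, so m ≡ 3 (mod 12).

(⟹) Suppose m ≡ 3 (mod 12). Write m = 12j + 3. Then (12j + 3)³ = 1728j³ + 1296j² + 324j + 27 = 12(144j³ + 108j² + 27j + 2) + 3, so m³ ≡ 3 (mod 12).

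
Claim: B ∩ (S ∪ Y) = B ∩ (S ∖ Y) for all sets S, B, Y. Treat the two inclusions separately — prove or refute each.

The sets are not equal: only the reverse inclusion holds.

(⟹) This inclusion fails. Take S = ∅, B = {1}, Y = {1}; then 1 ∈ B ∩ (S ∪ Y) but 1 ∉ B ∩ (S ∖ Y).

(⟸) Let x ∈ B ∩ (S ∖ Y). Then x ∈ S ∩ B and x ∉ Y, from which x ∈ B ∩ (S ∪ Y).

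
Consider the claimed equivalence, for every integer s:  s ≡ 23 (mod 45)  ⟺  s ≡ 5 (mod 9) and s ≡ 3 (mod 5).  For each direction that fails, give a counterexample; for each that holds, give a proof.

[⇒] Suppose s ≡ 23 (mod 45); write s = 45j + 23. Since 9 ∣ 45, reducing mod 9 gives s ≡ 23 ≡ 5 (mod 9); since 5 ∣ 45, reducing mod 5 gives s ≡ 23 ≡ 3 (mod 5).

[⇐] Conversely, if s ≡ 5 (mod 9) and s ≡ 3 (mod 5), then by the Chinese remainder theorem s ≡ 23 (mod 45). This is exactly s ≡ 23 (mod 45).

Both implications hold.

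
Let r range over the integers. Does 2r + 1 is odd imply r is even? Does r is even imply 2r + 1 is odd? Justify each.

Only the reverse direction holds.

Forward direction. This fails: take r = 5. Then 2r + 1 = 11, which is odd, yet r = 5 is odd, not even.

Converse. Suppose r is even. Since 2 is even, 2r is even for every r, so 2r + 1 has the same parity as 1, which is odd. Hence 2r + 1 is odd.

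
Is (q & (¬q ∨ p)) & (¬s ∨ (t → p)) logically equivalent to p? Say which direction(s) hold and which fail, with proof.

Only the forward direction holds.

[⇒] Assume the antecedent. If s is true, the antecedent forces (s = T, t = F, p = T, q = T) or (s = T, t = T, p = T, q = T), and p holds there. If s is false, the antecedent forces (s = F, t = F, p = T, q = T) or (s = F, t = T, p = T, q = T), and p holds there. Either way p holds.

[⇐] This fails. Under s = F, t = F, p = T, q = F, the left side is false but the right side is true.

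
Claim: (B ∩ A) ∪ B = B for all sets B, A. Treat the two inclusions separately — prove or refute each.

Both inclusions hold; the sets are equal.

Forward inclusion. Let x ∈ (B ∩ A) ∪ B. Then either x ∈ B and x ∉ A; or x ∈ B ∩ A. In each case x ∈ B, so (B ∩ A) ∪ B ⊆ B.

Reverse inclusion. Let x ∈ B. Then either x ∈ B and x ∉ A; or x ∈ B ∩ A. In each case x ∈ (B ∩ A) ∪ B, so B ⊆ (B ∩ A) ∪ B.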